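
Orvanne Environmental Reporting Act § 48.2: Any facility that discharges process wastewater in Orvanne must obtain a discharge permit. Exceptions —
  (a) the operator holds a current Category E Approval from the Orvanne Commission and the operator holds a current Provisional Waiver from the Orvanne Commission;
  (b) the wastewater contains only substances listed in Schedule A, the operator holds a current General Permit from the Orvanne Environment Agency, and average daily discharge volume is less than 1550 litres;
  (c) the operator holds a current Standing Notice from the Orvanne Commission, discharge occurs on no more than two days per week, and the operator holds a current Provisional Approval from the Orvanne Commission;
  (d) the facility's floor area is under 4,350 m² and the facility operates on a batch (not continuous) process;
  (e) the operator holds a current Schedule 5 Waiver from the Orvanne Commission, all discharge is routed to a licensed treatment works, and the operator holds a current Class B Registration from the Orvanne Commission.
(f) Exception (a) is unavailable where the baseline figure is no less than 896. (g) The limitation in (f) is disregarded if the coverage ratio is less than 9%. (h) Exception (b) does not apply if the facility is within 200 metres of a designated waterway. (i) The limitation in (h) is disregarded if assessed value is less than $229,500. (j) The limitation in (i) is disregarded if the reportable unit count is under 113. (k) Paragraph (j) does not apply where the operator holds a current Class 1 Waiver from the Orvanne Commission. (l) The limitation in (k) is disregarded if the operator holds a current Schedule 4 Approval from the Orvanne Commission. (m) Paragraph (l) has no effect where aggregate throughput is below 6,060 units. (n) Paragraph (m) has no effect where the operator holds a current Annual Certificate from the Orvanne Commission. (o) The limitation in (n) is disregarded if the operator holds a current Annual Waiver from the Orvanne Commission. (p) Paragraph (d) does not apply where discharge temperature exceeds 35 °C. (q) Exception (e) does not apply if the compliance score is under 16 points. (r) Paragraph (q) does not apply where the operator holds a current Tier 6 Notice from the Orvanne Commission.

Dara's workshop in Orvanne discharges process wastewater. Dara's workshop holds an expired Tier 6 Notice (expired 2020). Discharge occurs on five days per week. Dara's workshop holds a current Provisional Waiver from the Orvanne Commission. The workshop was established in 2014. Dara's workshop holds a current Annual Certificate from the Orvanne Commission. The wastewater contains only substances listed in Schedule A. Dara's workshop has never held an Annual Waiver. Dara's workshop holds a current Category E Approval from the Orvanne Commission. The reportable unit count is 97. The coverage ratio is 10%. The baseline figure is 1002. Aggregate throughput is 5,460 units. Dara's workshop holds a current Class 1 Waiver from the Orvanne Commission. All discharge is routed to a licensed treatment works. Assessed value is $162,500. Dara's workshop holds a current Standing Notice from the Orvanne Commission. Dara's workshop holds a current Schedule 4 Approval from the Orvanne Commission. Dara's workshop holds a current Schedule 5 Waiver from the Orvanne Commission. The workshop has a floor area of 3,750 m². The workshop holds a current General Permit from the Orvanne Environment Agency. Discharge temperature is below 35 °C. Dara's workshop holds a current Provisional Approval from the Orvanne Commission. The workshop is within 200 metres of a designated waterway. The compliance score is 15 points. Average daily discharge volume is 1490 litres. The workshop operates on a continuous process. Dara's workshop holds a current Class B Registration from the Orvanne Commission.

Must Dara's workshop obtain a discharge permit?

Yes — Dara's workshop must obtain a discharge permit.

Exception (a) is satisfied on its face — a current Category E Approval is held; a current Provisional Waiver is held. But: (f) is engaged — the baseline figure is 1,002, meeting the 896 threshold. (g) is not triggered (the coverage ratio is 10%, not less than 9%), so (f) stands. Exception (a) does not apply.
Exception (b): the wastewater is Schedule-A-only; a current General Permit is held; average daily discharge volume is 1490 litres, less than the 1550 litres limit — every condition holds. But applying paragraphs (h)–(o): (h) operates against (b): the workshop is within 200 m of a designated waterway. (i) is triggered (assessed value is $162,500, less than the $229,500 limit), but is set aside by (j): (j) operates against (i): the reportable unit count is 97, under the 113 limit. (k) is engaged (a current Class 1 Waiver is held), but is set aside by (l): (l) operates — a current Schedule 4 Approval is held. (m) would limit (l) — aggregate throughput is 5,460 units, below the 6,060 units limit — but (n) sets (m) aside: (n) operates against (m): a current Annual Certificate is held. (o) is inapplicable (the Annual Waiver is not current), so (n) stands. (b) is therefore removed.
Exception (c) requires that discharge occurs on no more than two days per week; but discharge occurs on five days per week, so (c) is unavailable.
Exception (d) does not apply: the facility operates on a continuous process.
All of (e)'s requirements are met (a current Schedule 5 Waiver is held; discharge is routed to a licensed treatment works; a current Class B Registration is held). But: (q) operates — the compliance score is 15 points, under the 16 points limit. (r), which would lift (q), does not operate here — the Tier 6 Notice is not current. So (e) is unavailable.
No exception applies. The general rule governs.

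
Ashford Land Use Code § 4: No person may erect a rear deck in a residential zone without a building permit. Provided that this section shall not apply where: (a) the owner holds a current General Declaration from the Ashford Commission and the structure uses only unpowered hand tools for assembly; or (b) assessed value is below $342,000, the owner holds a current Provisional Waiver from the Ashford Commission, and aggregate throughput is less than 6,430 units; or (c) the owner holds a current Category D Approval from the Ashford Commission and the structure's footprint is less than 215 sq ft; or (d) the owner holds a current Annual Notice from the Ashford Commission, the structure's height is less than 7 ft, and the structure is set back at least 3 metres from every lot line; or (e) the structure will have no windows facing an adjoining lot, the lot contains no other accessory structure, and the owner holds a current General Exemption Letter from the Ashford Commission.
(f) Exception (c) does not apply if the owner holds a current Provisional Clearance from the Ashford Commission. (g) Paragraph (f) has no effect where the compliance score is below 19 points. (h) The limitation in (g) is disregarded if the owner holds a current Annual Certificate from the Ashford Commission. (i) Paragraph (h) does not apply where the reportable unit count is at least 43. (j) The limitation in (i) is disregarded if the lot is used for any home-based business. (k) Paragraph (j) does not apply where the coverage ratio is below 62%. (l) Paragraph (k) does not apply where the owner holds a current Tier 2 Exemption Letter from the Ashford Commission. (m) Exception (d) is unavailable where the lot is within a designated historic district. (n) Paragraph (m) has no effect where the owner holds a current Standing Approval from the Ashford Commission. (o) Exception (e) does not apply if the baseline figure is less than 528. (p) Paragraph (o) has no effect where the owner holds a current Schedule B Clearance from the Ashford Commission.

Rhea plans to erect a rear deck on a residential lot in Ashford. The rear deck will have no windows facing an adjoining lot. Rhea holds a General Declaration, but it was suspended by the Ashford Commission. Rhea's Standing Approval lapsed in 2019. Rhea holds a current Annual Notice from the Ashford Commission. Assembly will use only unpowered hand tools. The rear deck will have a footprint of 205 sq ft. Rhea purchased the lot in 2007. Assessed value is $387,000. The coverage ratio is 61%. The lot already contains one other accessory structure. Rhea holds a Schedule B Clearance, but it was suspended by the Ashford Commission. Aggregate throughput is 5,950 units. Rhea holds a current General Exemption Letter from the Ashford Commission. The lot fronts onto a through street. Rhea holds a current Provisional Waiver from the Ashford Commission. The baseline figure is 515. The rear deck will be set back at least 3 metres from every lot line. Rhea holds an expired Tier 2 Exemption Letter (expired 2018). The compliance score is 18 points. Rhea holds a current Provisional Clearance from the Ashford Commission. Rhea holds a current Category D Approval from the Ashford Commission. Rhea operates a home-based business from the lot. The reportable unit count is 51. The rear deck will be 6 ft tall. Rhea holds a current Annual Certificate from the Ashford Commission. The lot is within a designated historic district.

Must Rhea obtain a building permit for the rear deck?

No — exception (c) applies; Rhea does not need a building permit.

Exception (a) does not apply: no current General Declaration is held.
Exception (b) fails — assessed value is $387,000, not below $342,000.
Exception (c): a current Category D Approval is held; the structure's footprint is 205 sq ft, less than the 215 sq ft limit — every condition holds. As to paragraphs (f)–(l): (f) would limit (c) — a current Provisional Clearance is held — but (g) sets (f) aside: (g) applies — the compliance score is 18 points, below the 19 points limit. (h) would limit (g) — a current Annual Certificate is held — but (i) sets (h) aside: (i) operates against (h): the reportable unit count is 51, meeting the 43 threshold. (j) is triggered (a home-based business operates on the lot), but is overridden by (k): (k) operates against (j): the coverage ratio is 61%, below the 62% limit. (l), which would lift (k), is inapplicable — there is no Tier 2 Exemption Letter in force. Exception (c) stands.
Exception (d) is satisfied on its face — a current Annual Notice is held; the structure's height is 6 ft, less than the 7 ft limit; the setback is at least 3 m on every side. But: (m) operates against (d): the lot is in a historic district. (n) does not operate here (the Standing Approval is not current), so (m) stands. So (d) is unavailable.
Exception (e) requires that the lot contains no other accessory structure; but the lot already has another accessory structure, so (e) is unavailable.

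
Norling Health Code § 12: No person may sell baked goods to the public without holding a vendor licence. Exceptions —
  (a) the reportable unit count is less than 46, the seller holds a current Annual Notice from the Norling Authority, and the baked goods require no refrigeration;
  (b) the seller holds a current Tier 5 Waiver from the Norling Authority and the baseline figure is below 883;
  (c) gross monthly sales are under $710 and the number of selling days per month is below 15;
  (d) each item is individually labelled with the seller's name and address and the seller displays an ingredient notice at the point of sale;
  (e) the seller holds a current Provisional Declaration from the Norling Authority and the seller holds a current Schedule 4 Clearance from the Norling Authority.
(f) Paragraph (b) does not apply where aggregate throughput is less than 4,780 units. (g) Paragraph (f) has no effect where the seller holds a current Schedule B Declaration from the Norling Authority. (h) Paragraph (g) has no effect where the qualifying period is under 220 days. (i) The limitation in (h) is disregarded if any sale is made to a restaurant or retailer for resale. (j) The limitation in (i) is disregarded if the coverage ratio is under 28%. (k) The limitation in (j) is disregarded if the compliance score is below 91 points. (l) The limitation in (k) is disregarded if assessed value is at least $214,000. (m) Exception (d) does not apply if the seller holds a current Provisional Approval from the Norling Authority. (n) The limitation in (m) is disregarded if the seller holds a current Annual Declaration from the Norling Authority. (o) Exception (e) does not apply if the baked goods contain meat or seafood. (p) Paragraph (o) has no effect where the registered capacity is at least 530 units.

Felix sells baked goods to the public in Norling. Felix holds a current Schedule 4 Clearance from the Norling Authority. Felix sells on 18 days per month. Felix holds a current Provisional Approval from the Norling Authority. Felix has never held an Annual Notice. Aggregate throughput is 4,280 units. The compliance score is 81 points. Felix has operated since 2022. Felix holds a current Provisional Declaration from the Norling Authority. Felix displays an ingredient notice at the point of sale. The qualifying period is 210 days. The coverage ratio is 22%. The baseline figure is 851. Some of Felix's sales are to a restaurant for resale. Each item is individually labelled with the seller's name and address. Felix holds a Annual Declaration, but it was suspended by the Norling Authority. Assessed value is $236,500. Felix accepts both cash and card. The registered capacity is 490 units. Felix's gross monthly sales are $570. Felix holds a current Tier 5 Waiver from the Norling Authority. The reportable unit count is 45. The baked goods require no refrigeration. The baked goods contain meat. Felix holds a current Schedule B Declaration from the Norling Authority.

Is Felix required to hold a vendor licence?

Exception (a) requires that the seller holds a current Annual Notice from the Norling Authority; but no current Annual Notice is held, so (a) is unavailable.
Exception (b) is satisfied on its face — a current Tier 5 Waiver is held; the baseline figure is 851, below the 883 limit. But applying paragraphs (f)–(l): (f) operates — aggregate throughput is 4,280 units, less than the 4,780 units limit. (g) would limit (f) — a current Schedule B Declaration is held — but (h) sets (g) aside: (h) operates against (g): the qualifying period is 210 days, under the 220 days limit. (i) would limit (h) — some sales are to a restaurant for resale — but (j) sets (i) aside: (j) operates against (i): the coverage ratio is 22%, under the 28% limit. (k) is triggered (the compliance score is 81 points, below the 91 points limit), but is overridden by (l): (l) operates against (k): assessed value is $236,500, meeting the $214,000 threshold. Exception (b) does not apply.
Exception (c) requires that the number of selling days per month is below 15; but the number of selling days per month is 18, not below 15, so (c) is unavailable.
Exception (d) is satisfied on its face — items are individually labelled; an ingredient notice is displayed. However, paragraphs (m)–(n) must be considered: (m) operates — a current Provisional Approval is held. (n) is inapplicable (no current Annual Declaration is held), so (m) stands. Exception (d) does not apply.
All of (e)'s requirements are met (a current Provisional Declaration is held; a current Schedule 4 Clearance is held). But applying paragraphs (o)–(p): (o) operates against (e): the baked goods contain meat. (p), which would lift (o), does not operate here — the registered capacity is 490 units, short of 530 units. So (e) is unavailable.
No exception displaces § 12.

Yes — Felix must hold a vendor licence.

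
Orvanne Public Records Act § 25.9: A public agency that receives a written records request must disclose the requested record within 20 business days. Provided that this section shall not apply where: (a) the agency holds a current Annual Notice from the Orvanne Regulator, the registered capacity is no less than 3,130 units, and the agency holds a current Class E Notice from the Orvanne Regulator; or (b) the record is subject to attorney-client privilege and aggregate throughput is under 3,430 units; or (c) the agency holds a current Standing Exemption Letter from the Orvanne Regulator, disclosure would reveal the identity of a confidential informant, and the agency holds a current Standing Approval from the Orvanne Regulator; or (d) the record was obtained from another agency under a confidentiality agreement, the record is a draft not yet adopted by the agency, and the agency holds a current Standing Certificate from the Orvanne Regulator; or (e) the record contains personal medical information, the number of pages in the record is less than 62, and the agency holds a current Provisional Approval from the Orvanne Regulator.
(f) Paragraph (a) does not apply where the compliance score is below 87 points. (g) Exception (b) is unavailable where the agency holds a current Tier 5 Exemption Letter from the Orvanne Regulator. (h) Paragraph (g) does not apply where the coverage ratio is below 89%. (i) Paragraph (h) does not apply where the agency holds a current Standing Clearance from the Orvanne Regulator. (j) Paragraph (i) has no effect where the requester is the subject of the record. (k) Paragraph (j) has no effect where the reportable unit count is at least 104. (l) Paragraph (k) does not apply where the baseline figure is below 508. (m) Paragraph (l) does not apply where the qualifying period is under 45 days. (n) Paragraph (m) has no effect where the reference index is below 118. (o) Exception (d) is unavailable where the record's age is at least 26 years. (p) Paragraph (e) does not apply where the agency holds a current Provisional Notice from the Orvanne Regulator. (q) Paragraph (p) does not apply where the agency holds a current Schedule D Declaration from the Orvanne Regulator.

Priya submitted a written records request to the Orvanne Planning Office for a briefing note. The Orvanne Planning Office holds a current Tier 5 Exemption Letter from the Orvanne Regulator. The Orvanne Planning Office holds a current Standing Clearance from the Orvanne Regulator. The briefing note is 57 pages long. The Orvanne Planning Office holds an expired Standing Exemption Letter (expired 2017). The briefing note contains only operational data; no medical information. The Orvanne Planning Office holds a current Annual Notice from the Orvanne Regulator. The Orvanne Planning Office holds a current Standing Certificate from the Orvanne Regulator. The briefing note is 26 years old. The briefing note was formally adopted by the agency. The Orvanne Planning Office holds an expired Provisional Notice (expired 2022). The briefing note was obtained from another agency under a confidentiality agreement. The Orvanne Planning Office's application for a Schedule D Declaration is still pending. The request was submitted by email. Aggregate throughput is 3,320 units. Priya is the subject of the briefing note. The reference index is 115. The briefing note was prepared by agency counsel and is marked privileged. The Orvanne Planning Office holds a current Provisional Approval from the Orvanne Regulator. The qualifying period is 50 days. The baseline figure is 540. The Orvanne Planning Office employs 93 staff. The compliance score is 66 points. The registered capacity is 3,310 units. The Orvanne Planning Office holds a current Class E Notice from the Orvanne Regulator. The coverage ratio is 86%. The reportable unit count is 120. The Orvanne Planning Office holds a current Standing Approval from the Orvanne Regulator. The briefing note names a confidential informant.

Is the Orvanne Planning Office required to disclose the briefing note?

Yes — the Orvanne Planning Office must disclose the briefing note.

Exception (a): a current Annual Notice is held; the registered capacity is 3,310 units, meeting the 3,130 units threshold; a current Class E Notice is held — every condition holds. Turning to paragraph (f): (f) applies — the compliance score is 66 points, below the 87 points limit. (a) is therefore removed.
Exception (b) is satisfied on its face — the briefing note is privileged; aggregate throughput is 3,320 units, under the 3,430 units limit. But: (g) is engaged — a current Tier 5 Exemption Letter is held. (h) applies (the coverage ratio is 86%, below the 89% limit), but is itself disapplied by (i): (i) operates against (h): a current Standing Clearance is held. (j) would limit (i) — Priya is the subject of the briefing note — but (k) sets (j) aside: (k) operates against (j): the reportable unit count is 120, meeting the 104 threshold. (l), which would lift (k), does not operate here — the baseline figure is 540, not below 508. (b) is therefore removed.
Exception (c) requires that the agency holds a current Standing Exemption Letter from the Orvanne Regulator; but there is no Standing Exemption Letter in force, so (c) is unavailable.
Exception (d) requires that the record is a draft not yet adopted by the agency; but the briefing note has been formally adopted, so (d) is unavailable.
Exception (e) does not apply: the briefing note contains only operational data.
No exception displaces § 25.9.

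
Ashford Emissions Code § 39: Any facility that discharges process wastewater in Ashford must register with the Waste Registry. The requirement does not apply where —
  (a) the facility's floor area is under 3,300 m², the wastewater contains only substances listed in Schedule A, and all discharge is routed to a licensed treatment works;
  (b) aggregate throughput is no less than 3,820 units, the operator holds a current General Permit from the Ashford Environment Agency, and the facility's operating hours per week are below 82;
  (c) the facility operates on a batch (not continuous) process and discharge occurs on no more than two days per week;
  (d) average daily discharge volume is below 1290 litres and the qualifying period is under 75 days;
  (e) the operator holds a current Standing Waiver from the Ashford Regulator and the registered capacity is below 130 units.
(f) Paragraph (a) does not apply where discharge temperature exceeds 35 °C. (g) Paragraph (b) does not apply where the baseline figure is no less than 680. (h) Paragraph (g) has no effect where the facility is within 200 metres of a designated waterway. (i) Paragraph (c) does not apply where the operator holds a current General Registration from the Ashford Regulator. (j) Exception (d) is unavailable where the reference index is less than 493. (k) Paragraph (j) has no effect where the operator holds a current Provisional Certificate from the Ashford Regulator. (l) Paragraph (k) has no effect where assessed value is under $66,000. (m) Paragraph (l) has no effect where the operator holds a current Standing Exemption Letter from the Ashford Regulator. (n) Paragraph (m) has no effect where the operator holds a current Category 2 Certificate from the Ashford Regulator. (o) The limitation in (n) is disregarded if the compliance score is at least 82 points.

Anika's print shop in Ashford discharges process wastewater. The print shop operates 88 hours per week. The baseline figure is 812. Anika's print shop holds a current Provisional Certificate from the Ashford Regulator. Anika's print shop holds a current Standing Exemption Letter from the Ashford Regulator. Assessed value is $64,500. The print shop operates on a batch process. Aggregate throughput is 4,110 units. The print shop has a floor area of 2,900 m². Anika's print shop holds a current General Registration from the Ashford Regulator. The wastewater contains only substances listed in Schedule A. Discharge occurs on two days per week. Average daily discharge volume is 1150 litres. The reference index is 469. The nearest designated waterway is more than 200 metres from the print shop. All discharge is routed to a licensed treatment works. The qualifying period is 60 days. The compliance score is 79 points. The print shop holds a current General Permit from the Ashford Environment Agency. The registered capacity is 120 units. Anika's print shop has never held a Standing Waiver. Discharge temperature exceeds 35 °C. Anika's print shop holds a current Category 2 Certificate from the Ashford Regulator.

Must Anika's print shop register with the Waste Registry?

Exception (a): the facility's floor area is 2,900 m², under the 3,300 m² limit; the wastewater is Schedule-A-only; discharge is routed to a licensed treatment works — every condition holds. Turning to paragraph (f): (f) is engaged — discharge temperature exceeds 35 °C. Exception (a) does not apply.
Exception (b) fails — the facility's operating hours per week are 88, not below 82.
Exception (c): the facility operates on a batch process; discharge occurs on no more than two days per week — every condition holds. But applying paragraph (i): (i) operates against (c): a current General Registration is held. So (c) is unavailable.
Exception (d)'s conditions are all satisfied: average daily discharge volume is 1150 litres, below the 1290 litres limit; the qualifying period is 60 days, under the 75 days limit. But: (j) operates against (d): the reference index is 469, less than the 493 limit. (k) would limit (j) — a current Provisional Certificate is held — but (l) sets (k) aside: (l) operates against (k): assessed value is $64,500, under the $66,000 limit. (m) would limit (l) — a current Standing Exemption Letter is held — but (n) sets (m) aside: (n) operates against (m): a current Category 2 Certificate is held. (o) is not engaged (the compliance score is 79 points, short of 82 points), so (n) stands. (d) is therefore removed.
Exception (e) fails — no current Standing Waiver is held.
No exception applies. The general rule governs.

Yes — Anika's print shop must register with the Waste Registry.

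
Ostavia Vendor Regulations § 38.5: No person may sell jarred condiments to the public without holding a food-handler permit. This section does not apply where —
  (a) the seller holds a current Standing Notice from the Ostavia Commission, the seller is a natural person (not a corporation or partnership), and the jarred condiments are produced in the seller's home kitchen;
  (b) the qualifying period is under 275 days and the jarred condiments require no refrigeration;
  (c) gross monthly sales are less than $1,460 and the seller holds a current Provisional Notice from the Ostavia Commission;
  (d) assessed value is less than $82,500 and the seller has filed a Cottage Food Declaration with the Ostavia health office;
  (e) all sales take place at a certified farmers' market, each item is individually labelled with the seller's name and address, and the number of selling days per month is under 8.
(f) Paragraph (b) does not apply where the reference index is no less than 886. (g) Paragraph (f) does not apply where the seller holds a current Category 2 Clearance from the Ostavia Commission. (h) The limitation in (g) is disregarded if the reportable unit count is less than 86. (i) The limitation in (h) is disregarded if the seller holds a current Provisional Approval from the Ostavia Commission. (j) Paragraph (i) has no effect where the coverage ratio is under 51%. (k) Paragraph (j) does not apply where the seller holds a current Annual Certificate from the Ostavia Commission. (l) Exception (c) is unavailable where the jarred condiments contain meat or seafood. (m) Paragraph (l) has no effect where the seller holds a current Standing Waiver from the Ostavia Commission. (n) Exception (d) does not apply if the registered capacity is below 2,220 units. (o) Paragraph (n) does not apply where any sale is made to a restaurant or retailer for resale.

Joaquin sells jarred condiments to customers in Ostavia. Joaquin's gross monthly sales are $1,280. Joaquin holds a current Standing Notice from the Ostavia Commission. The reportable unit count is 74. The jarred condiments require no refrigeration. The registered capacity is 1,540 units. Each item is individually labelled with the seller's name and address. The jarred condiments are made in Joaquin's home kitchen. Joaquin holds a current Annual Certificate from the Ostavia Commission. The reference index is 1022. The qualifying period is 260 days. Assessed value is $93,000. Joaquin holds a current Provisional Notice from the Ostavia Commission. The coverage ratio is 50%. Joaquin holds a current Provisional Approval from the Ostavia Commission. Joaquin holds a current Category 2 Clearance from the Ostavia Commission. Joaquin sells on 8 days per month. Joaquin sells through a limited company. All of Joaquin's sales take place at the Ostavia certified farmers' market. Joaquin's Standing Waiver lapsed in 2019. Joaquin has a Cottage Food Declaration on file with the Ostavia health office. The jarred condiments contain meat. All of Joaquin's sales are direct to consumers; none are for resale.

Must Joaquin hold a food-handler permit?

No — exception (b) applies; Joaquin is not required to hold a food-handler permit.

Exception (a) fails — the seller operates through a limited company.
All of (b)'s requirements are met (the qualifying period is 260 days, under the 275 days limit; the jarred condiments are shelf-stable). Applying paragraphs (f)–(k): (f) is triggered (the reference index is 1,022, meeting the 886 threshold), but is set aside by (g): (g) applies — a current Category 2 Clearance is held. (h) operates (the reportable unit count is 74, less than the 86 limit), but is displaced by (i): (i) operates — a current Provisional Approval is held. (j) operates (the coverage ratio is 50%, under the 51% limit), but is set aside by (k): (k) operates against (j): a current Annual Certificate is held. (b) remains available.
Exception (c) is satisfied on its face — gross monthly sales are $1,280, less than the $1,460 limit; a current Provisional Notice is held. But applying paragraphs (l)–(m): (l) operates against (c): the jarred condiments contain meat. (m) is not triggered (there is no Standing Waiver in force), so (l) stands. So (c) is unavailable.
Exception (d) requires that assessed value is less than $82,500; but assessed value is $93,000, not less than $82,500, so (d) is unavailable.
Exception (e) requires that the number of selling days per month is under 8; but the number of selling days per month is 8, not under 8, so (e) is unavailable.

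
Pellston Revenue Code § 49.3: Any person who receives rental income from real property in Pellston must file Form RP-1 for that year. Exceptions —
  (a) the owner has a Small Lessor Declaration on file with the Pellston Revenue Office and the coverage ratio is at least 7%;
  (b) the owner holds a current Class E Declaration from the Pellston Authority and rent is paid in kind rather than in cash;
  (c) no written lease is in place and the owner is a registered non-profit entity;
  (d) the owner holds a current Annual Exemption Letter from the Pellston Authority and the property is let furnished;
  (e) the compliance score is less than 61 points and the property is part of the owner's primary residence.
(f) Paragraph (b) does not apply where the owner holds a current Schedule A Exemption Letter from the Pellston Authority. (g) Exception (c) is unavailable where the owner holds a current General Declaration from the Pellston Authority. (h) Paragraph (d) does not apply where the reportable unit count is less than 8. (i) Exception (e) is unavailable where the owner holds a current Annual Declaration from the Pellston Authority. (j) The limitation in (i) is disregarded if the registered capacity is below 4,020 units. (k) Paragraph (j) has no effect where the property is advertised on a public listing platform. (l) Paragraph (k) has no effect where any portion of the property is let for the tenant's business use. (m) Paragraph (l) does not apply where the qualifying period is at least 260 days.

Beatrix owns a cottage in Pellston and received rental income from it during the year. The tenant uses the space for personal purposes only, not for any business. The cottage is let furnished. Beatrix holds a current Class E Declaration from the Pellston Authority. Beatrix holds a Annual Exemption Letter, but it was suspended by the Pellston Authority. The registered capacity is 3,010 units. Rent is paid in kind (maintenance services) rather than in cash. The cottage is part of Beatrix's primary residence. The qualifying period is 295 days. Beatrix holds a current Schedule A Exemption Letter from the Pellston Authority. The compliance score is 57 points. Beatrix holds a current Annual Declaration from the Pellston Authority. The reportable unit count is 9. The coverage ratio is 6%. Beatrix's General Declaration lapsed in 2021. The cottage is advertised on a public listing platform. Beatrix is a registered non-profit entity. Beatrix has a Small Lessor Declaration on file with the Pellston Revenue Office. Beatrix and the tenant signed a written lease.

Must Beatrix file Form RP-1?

Yes — Beatrix must file Form RP-1.

Exception (a) does not apply: the coverage ratio is 6%, short of 7%.
Exception (b) is satisfied on its face — a current Class E Declaration is held; rent is paid in kind. But applying paragraph (f): (f) applies — a current Schedule A Exemption Letter is held. Exception (b) does not apply.
Exception (c) does not apply: a written lease is in place.
Exception (d) does not apply: no current Annual Exemption Letter is held.
Exception (e)'s conditions are all satisfied: the compliance score is 57 points, less than the 61 points limit; the cottage is part of the primary residence. But applying paragraphs (i)–(m): (i) is triggered — a current Annual Declaration is held. (j) operates (the registered capacity is 3,010 units, below the 4,020 units limit), but yields to (k): (k) operates against (j): the property is publicly advertised. (l), which would lift (k), is inapplicable — the space is used for personal purposes only. So (e) is unavailable.
No exception is made out. Beatrix falls within the general rule.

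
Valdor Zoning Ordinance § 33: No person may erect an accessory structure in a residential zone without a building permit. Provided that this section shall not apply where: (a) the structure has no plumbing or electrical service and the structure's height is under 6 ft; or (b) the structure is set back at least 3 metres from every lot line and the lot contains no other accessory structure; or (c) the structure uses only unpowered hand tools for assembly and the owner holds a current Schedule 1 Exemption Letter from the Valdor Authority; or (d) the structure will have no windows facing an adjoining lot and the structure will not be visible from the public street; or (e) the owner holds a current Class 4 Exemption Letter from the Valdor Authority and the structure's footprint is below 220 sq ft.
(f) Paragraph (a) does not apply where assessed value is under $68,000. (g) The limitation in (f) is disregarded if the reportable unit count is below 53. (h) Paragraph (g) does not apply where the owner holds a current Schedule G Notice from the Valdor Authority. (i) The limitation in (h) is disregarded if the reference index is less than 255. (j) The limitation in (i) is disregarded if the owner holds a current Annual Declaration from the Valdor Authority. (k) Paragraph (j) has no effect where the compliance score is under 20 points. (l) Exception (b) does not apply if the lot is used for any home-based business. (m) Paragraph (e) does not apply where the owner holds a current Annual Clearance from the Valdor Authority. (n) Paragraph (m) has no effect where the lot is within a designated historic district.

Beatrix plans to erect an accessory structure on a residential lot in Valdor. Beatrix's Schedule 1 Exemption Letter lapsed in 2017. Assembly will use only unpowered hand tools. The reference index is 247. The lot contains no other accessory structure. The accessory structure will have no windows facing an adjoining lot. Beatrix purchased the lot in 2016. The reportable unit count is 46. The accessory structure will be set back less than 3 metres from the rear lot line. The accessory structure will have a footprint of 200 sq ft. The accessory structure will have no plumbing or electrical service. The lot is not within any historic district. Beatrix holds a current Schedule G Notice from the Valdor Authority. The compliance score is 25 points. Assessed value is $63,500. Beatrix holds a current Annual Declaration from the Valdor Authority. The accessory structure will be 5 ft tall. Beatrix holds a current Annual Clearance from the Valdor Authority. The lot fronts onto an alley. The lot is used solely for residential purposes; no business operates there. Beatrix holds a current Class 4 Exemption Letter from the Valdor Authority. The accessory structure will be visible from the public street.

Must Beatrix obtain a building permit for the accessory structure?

Yes — Beatrix must obtain a building permit.

All of (a)'s requirements are met (there is no plumbing or electrical service; the structure's height is 5 ft, under the 6 ft limit). But applying paragraphs (f)–(k): (f) operates against (a): assessed value is $63,500, under the $68,000 limit. (g) operates (the reportable unit count is 46, below the 53 limit), but is set aside by (h): (h) applies — a current Schedule G Notice is held. (i) is engaged (the reference index is 247, less than the 255 limit), but is overridden by (j): (j) applies — a current Annual Declaration is held. (k) is inapplicable (the compliance score is 25 points, not under 20 points), so (j) stands. Exception (a) does not apply.
Exception (b) does not apply: the rear setback is under 3 m.
Exception (c) requires that the owner holds a current Schedule 1 Exemption Letter from the Valdor Authority; but no current Schedule 1 Exemption Letter is held, so (c) is unavailable.
Exception (d) does not apply: the structure will be visible from the street.
Exception (e): a current Class 4 Exemption Letter is held; the structure's footprint is 200 sq ft, below the 220 sq ft limit — every condition holds. But applying paragraphs (m)–(n): (m) operates — a current Annual Clearance is held. (n), which would lift (m), does not operate here — the lot is not in a historic district. (e) is therefore removed.
No exception is made out. Beatrix falls within the general rule.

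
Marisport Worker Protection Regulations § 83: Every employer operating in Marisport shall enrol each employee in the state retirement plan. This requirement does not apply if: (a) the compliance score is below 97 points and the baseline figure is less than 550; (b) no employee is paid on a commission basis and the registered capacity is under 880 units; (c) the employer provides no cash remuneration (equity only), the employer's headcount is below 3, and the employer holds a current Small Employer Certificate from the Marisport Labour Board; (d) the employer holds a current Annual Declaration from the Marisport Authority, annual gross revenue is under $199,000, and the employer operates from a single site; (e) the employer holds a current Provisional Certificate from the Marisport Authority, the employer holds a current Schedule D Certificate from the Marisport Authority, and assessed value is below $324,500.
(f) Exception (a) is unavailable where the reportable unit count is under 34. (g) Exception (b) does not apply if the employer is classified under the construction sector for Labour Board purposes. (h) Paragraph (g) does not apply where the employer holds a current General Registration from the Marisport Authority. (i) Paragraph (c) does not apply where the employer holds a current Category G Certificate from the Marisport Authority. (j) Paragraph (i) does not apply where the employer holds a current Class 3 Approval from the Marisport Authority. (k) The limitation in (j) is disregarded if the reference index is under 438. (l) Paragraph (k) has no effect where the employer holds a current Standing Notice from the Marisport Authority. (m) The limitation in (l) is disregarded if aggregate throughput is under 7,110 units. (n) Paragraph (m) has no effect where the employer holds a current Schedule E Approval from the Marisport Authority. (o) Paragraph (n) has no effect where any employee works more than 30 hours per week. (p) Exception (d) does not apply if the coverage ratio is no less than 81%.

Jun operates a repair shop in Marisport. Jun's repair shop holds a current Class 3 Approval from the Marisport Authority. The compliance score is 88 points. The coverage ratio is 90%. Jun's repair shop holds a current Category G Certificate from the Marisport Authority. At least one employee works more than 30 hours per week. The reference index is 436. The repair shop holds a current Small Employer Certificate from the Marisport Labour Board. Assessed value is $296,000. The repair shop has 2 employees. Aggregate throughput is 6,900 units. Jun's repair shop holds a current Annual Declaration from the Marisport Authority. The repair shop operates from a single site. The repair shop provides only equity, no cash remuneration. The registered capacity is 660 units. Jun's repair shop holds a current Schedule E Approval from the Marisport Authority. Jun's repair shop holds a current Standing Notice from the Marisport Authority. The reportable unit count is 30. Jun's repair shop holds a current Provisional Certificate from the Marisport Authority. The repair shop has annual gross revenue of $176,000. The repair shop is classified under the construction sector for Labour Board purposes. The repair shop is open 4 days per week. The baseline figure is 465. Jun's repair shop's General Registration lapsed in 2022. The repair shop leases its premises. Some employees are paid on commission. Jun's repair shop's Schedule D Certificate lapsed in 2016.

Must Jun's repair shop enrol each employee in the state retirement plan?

Exception (a)'s conditions are all satisfied: the compliance score is 88 points, below the 97 points limit; the baseline figure is 465, less than the 550 limit. But applying paragraph (f): (f) operates against (a): the reportable unit count is 30, under the 34 limit. (a) is therefore removed.
Exception (b) does not apply: some employees are paid on commission.
Exception (c): remuneration is equity-only; the employer's headcount is 2, below the 3 limit; a current Small Employer Certificate is held — every condition holds. Turning to paragraphs (i)–(o): (i) operates — a current Category G Certificate is held. (j) would limit (i) — a current Class 3 Approval is held — but (k) sets (j) aside: (k) operates against (j): the reference index is 436, under the 438 limit. (l) applies (a current Standing Notice is held), but is overridden by (m): (m) operates — aggregate throughput is 6,900 units, under the 7,110 units limit. (n) would limit (m) — a current Schedule E Approval is held — but (o) sets (n) aside: (o) is engaged — at least one employee exceeds 30 hours/week. Exception (c) does not apply.
Exception (d)'s conditions are all satisfied: a current Annual Declaration is held; annual gross revenue is $176,000, under the $199,000 limit; the employer operates from a single site. Turning to paragraph (p): (p) operates — the coverage ratio is 90%, meeting the 81% threshold. (d) is therefore removed.
Exception (e) fails — the Schedule D Certificate is not current.
No exception is made out. Jun's repair shop falls within the general rule.

Yes — Jun's repair shop must enrol each employee in the state retirement plan.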